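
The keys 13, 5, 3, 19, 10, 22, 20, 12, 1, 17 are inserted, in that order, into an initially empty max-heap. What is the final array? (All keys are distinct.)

Insert 13:
  append 13 at index 0 → [13] (no swap needed)
Insert 5:
  append 5 at index 1 → [13, 5] (no swap needed)
Insert 3:
  append 3 at index 2 → [13, 5, 3] (no swap needed)
Insert 19:
  append 19 at index 3 → [13, 5, 3, 19]
  19 > parent 5 at index 1, swap → [13, 19, 3, 5]
  19 > parent 13 at index 0, swap → [19, 13, 3, 5]
Insert 10:
  append 10 at index 4 → [19, 13, 3, 5, 10] (no swap needed)
Insert 22:
  append 22 at index 5 → [19, 13, 3, 5, 10, 22]
  22 > parent 3 at index 2, swap → [19, 13, 22, 5, 10, 3]
  22 > parent 19 at index 0, swap → [22, 13, 19, 5, 10, 3]
Insert 20:
  append 20 at index 6 → [22, 13, 19, 5, 10, 3, 20]
  20 > parent 19 at index 2, swap → [22, 13, 20, 5, 10, 3, 19]
Insert 12:
  append 12 at index 7 → [22, 13, 20, 5, 10, 3, 19, 12]
  12 > parent 5 at index 3, swap → [22, 13, 20, 12, 10, 3, 19, 5]
Insert 1:
  append 1 at index 8 → [22, 13, 20, 12, 10, 3, 19, 5, 1] (no swap needed)
Insert 17:
  append 17 at index 9 → [22, 13, 20, 12, 10, 3, 19, 5, 1, 17]
  17 > parent 10 at index 4, swap → [22, 13, 20, 12, 17, 3, 19, 5, 1, 10]
  17 > parent 13 at index 1, swap → [22, 17, 20, 12, 13, 3, 19, 5, 1, 10]

[22, 17, 20, 12, 13, 3, 19, 5, 1, 10]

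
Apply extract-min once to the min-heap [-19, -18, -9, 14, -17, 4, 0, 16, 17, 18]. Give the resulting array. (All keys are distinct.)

remove root -19; move last element 18 to root → [18, -18, -9, 14, -17, 4, 0, 16, 17]
18 vs smaller child -18 at index 1, swap → [-18, 18, -9, 14, -17, 4, 0, 16, 17]
18 vs smaller child -17 at index 4, swap → [-18, -17, -9, 14, 18, 4, 0, 16, 17]

[-18, -17, -9, 14, 18, 4, 0, 16, 17]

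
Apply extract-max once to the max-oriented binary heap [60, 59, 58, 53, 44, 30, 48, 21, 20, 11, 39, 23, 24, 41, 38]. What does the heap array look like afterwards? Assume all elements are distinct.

[59, 53, 58, 38, 44, 30, 48, 21, 20, 11, 39, 23, 24, 41]

remove root 60; move last element 38 to root → [38, 59, 58, 53, 44, 30, 48, 21, 20, 11, 39, 23, 24, 41]
38 vs larger child 59 at index 1, swap → [59, 38, 58, 53, 44, 30, 48, 21, 20, 11, 39, 23, 24, 41]
38 vs larger child 53 at index 3, swap → [59, 53, 58, 38, 44, 30, 48, 21, 20, 11, 39, 23, 24, 41]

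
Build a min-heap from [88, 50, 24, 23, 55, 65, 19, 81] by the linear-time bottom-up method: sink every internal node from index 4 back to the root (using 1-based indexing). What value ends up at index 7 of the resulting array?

88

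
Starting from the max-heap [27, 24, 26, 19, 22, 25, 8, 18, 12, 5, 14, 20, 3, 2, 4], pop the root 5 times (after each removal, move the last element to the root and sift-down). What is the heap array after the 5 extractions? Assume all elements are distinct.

[20, 19, 8, 18, 14, 4, 3, 2, 12, 5]

extract-max #1 returns 27:
  remove root 27; move last element 4 to root → [4, 24, 26, 19, 22, 25, 8, 18, 12, 5, 14, 20, 3, 2]
  4 vs larger child 26 at index 2, swap → [26, 24, 4, 19, 22, 25, 8, 18, 12, 5, 14, 20, 3, 2]
  4 vs larger child 25 at index 5, swap → [26, 24, 25, 19, 22, 4, 8, 18, 12, 5, 14, 20, 3, 2]
  4 vs larger child 20 at index 11, swap → [26, 24, 25, 19, 22, 20, 8, 18, 12, 5, 14, 4, 3, 2]
extract-max #2 returns 26:
  remove root 26; move last element 2 to root → [2, 24, 25, 19, 22, 20, 8, 18, 12, 5, 14, 4, 3]
  2 vs larger child 25 at index 2, swap → [25, 24, 2, 19, 22, 20, 8, 18, 12, 5, 14, 4, 3]
  2 vs larger child 20 at index 5, swap → [25, 24, 20, 19, 22, 2, 8, 18, 12, 5, 14, 4, 3]
  2 vs larger child 4 at index 11, swap → [25, 24, 20, 19, 22, 4, 8, 18, 12, 5, 14, 2, 3]
extract-max #3 returns 25:
  remove root 25; move last element 3 to root → [3, 24, 20, 19, 22, 4, 8, 18, 12, 5, 14, 2]
  3 vs larger child 24 at index 1, swap → [24, 3, 20, 19, 22, 4, 8, 18, 12, 5, 14, 2]
  3 vs larger child 22 at index 4, swap → [24, 22, 20, 19, 3, 4, 8, 18, 12, 5, 14, 2]
  3 vs larger child 14 at index 10, swap → [24, 22, 20, 19, 14, 4, 8, 18, 12, 5, 3, 2]
extract-max #4 returns 24:
  remove root 24; move last element 2 to root → [2, 22, 20, 19, 14, 4, 8, 18, 12, 5, 3]
  2 vs larger child 22 at index 1, swap → [22, 2, 20, 19, 14, 4, 8, 18, 12, 5, 3]
  2 vs larger child 19 at index 3, swap → [22, 19, 20, 2, 14, 4, 8, 18, 12, 5, 3]
  2 vs larger child 18 at index 7, swap → [22, 19, 20, 18, 14, 4, 8, 2, 12, 5, 3]
extract-max #5 returns 22:
  remove root 22; move last element 3 to root → [3, 19, 20, 18, 14, 4, 8, 2, 12, 5]
  3 vs larger child 20 at index 2, swap → [20, 19, 3, 18, 14, 4, 8, 2, 12, 5]
  3 vs larger child 8 at index 6, swap → [20, 19, 8, 18, 14, 4, 3, 2, 12, 5]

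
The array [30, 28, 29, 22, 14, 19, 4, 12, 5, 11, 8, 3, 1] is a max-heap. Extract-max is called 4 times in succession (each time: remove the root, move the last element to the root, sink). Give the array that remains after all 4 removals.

extract-max #1 returns 30:
  remove root 30; move last element 1 to root → [1, 28, 29, 22, 14, 19, 4, 12, 5, 11, 8, 3]
  1 vs larger child 29 at index 2, swap → [29, 28, 1, 22, 14, 19, 4, 12, 5, 11, 8, 3]
  1 vs larger child 19 at index 5, swap → [29, 28, 19, 22, 14, 1, 4, 12, 5, 11, 8, 3]
  1 vs only child 3 at index 11, swap → [29, 28, 19, 22, 14, 3, 4, 12, 5, 11, 8, 1]
extract-max #2 returns 29:
  remove root 29; move last element 1 to root → [1, 28, 19, 22, 14, 3, 4, 12, 5, 11, 8]
  1 vs larger child 28 at index 1, swap → [28, 1, 19, 22, 14, 3, 4, 12, 5, 11, 8]
  1 vs larger child 22 at index 3, swap → [28, 22, 19, 1, 14, 3, 4, 12, 5, 11, 8]
  1 vs larger child 12 at index 7, swap → [28, 22, 19, 12, 14, 3, 4, 1, 5, 11, 8]
extract-max #3 returns 28:
  remove root 28; move last element 8 to root → [8, 22, 19, 12, 14, 3, 4, 1, 5, 11]
  8 vs larger child 22 at index 1, swap → [22, 8, 19, 12, 14, 3, 4, 1, 5, 11]
  8 vs larger child 14 at index 4, swap → [22, 14, 19, 12, 8, 3, 4, 1, 5, 11]
  8 vs only child 11 at index 9, swap → [22, 14, 19, 12, 11, 3, 4, 1, 5, 8]
extract-max #4 returns 22:
  remove root 22; move last element 8 to root → [8, 14, 19, 12, 11, 3, 4, 1, 5]
  8 vs larger child 19 at index 2, swap → [19, 14, 8, 12, 11, 3, 4, 1, 5]

[19, 14, 8, 12, 11, 3, 4, 1, 5]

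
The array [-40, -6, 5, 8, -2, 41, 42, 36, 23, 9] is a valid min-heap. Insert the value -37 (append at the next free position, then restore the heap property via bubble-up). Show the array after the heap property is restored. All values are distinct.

[-40, -37, 5, 8, -6, 41, 42, 36, 23, 9, -2]

append -37 at index 10 → [-40, -6, 5, 8, -2, 41, 42, 36, 23, 9, -37]
-37 < parent -2 at index 4, swap → [-40, -6, 5, 8, -37, 41, 42, 36, 23, 9, -2]
-37 < parent -6 at index 1, swap → [-40, -37, 5, 8, -6, 41, 42, 36, 23, 9, -2]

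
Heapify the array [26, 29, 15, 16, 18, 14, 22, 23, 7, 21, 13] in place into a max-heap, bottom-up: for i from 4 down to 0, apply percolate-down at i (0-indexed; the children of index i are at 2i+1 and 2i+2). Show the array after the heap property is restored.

[29, 26, 22, 23, 21, 14, 15, 16, 7, 18, 13]

sift down from index 4:
  18 vs larger child 21 at index 9, swap → [26, 29, 15, 16, 21, 14, 22, 23, 7, 18, 13]
sift down from index 3:
  16 vs larger child 23 at index 7, swap → [26, 29, 15, 23, 21, 14, 22, 16, 7, 18, 13]
sift down from index 2:
  15 vs larger child 22 at index 6, swap → [26, 29, 22, 23, 21, 14, 15, 16, 7, 18, 13]
sift down from index 1: already satisfies heap property
sift down from index 0:
  26 vs larger child 29 at index 1, swap → [29, 26, 22, 23, 21, 14, 15, 16, 7, 18, 13]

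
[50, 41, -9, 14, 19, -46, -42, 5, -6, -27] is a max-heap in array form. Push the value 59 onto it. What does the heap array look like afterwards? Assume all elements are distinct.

append 59 at index 10 → [50, 41, -9, 14, 19, -46, -42, 5, -6, -27, 59]
59 > parent 19 at index 4, swap → [50, 41, -9, 14, 59, -46, -42, 5, -6, -27, 19]
59 > parent 41 at index 1, swap → [50, 59, -9, 14, 41, -46, -42, 5, -6, -27, 19]
59 > parent 50 at index 0, swap → [59, 50, -9, 14, 41, -46, -42, 5, -6, -27, 19]

[59, 50, -9, 14, 41, -46, -42, 5, -6, -27, 19]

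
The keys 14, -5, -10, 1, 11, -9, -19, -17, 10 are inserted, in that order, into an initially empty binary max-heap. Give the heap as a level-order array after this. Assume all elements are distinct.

Insert 14:
  append 14 at index 0 → [14] (no swap needed)
Insert -5:
  append -5 at index 1 → [14, -5] (no swap needed)
Insert -10:
  append -10 at index 2 → [14, -5, -10] (no swap needed)
Insert 1:
  append 1 at index 3 → [14, -5, -10, 1]
  1 > parent -5 at index 1, swap → [14, 1, -10, -5]
Insert 11:
  append 11 at index 4 → [14, 1, -10, -5, 11]
  11 > parent 1 at index 1, swap → [14, 11, -10, -5, 1]
Insert -9:
  append -9 at index 5 → [14, 11, -10, -5, 1, -9]
  -9 > parent -10 at index 2, swap → [14, 11, -9, -5, 1, -10]
Insert -19:
  append -19 at index 6 → [14, 11, -9, -5, 1, -10, -19] (no swap needed)
Insert -17:
  append -17 at index 7 → [14, 11, -9, -5, 1, -10, -19, -17] (no swap needed)
Insert 10:
  append 10 at index 8 → [14, 11, -9, -5, 1, -10, -19, -17, 10]
  10 > parent -5 at index 3, swap → [14, 11, -9, 10, 1, -10, -19, -17, -5]

[14, 11, -9, 10, 1, -10, -19, -17, -5]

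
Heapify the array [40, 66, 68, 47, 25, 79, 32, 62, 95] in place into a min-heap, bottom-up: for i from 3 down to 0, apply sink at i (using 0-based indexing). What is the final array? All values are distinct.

[25, 40, 32, 47, 66, 79, 68, 62, 95]

sift down from index 3: already satisfies heap property
sift down from index 2:
  68 vs smaller child 32 at index 6, swap → [40, 66, 32, 47, 25, 79, 68, 62, 95]
sift down from index 1:
  66 vs smaller child 25 at index 4, swap → [40, 25, 32, 47, 66, 79, 68, 62, 95]
sift down from index 0:
  40 vs smaller child 25 at index 1, swap → [25, 40, 32, 47, 66, 79, 68, 62, 95]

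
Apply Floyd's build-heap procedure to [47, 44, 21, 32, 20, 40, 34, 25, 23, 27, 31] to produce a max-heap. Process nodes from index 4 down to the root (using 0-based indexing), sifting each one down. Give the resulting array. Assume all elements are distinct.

sift down from index 4:
  20 vs larger child 31 at index 10, swap → [47, 44, 21, 32, 31, 40, 34, 25, 23, 27, 20]
sift down from index 3: already satisfies heap property
sift down from index 2:
  21 vs larger child 40 at index 5, swap → [47, 44, 40, 32, 31, 21, 34, 25, 23, 27, 20]
sift down from index 1: already satisfies heap property
sift down from index 0: already satisfies heap property

[47, 44, 40, 32, 31, 21, 34, 25, 23, 27, 20]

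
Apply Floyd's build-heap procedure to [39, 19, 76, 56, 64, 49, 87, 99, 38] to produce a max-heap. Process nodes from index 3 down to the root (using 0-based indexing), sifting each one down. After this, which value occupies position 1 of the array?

sift down from index 3:
  56 vs larger child 99 at index 7, swap → [39, 19, 76, 99, 64, 49, 87, 56, 38]
sift down from index 2:
  76 vs larger child 87 at index 6, swap → [39, 19, 87, 99, 64, 49, 76, 56, 38]
sift down from index 1:
  19 vs larger child 99 at index 3, swap → [39, 99, 87, 19, 64, 49, 76, 56, 38]
  19 vs larger child 56 at index 7, swap → [39, 99, 87, 56, 64, 49, 76, 19, 38]
sift down from index 0:
  39 vs larger child 99 at index 1, swap → [99, 39, 87, 56, 64, 49, 76, 19, 38]
  39 vs larger child 64 at index 4, swap → [99, 64, 87, 56, 39, 49, 76, 19, 38]
resulting array: [99, 64, 87, 56, 39, 49, 76, 19, 38]

64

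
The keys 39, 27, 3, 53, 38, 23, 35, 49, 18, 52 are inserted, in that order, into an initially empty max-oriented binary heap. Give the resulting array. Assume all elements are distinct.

[53, 52, 35, 39, 49, 3, 23, 27, 18, 38]

Insert 39:
  append 39 at index 0 → [39] (no swap needed)
Insert 27:
  append 27 at index 1 → [39, 27] (no swap needed)
Insert 3:
  append 3 at index 2 → [39, 27, 3] (no swap needed)
Insert 53:
  append 53 at index 3 → [39, 27, 3, 53]
  53 > parent 27 at index 1, swap → [39, 53, 3, 27]
  53 > parent 39 at index 0, swap → [53, 39, 3, 27]
Insert 38:
  append 38 at index 4 → [53, 39, 3, 27, 38] (no swap needed)
Insert 23:
  append 23 at index 5 → [53, 39, 3, 27, 38, 23]
  23 > parent 3 at index 2, swap → [53, 39, 23, 27, 38, 3]
Insert 35:
  append 35 at index 6 → [53, 39, 23, 27, 38, 3, 35]
  35 > parent 23 at index 2, swap → [53, 39, 35, 27, 38, 3, 23]
Insert 49:
  append 49 at index 7 → [53, 39, 35, 27, 38, 3, 23, 49]
  49 > parent 27 at index 3, swap → [53, 39, 35, 49, 38, 3, 23, 27]
  49 > parent 39 at index 1, swap → [53, 49, 35, 39, 38, 3, 23, 27]
Insert 18:
  append 18 at index 8 → [53, 49, 35, 39, 38, 3, 23, 27, 18] (no swap needed)
Insert 52:
  append 52 at index 9 → [53, 49, 35, 39, 38, 3, 23, 27, 18, 52]
  52 > parent 38 at index 4, swap → [53, 49, 35, 39, 52, 3, 23, 27, 18, 38]
  52 > parent 49 at index 1, swap → [53, 52, 35, 39, 49, 3, 23, 27, 18, 38]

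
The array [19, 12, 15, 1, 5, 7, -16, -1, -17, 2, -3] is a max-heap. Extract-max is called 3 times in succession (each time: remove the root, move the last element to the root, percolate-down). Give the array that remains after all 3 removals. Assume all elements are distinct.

[7, 5, -3, 1, 2, -17, -16, -1]

extract-max #1 returns 19:
  remove root 19; move last element -3 to root → [-3, 12, 15, 1, 5, 7, -16, -1, -17, 2]
  -3 vs larger child 15 at index 2, swap → [15, 12, -3, 1, 5, 7, -16, -1, -17, 2]
  -3 vs larger child 7 at index 5, swap → [15, 12, 7, 1, 5, -3, -16, -1, -17, 2]
extract-max #2 returns 15:
  remove root 15; move last element 2 to root → [2, 12, 7, 1, 5, -3, -16, -1, -17]
  2 vs larger child 12 at index 1, swap → [12, 2, 7, 1, 5, -3, -16, -1, -17]
  2 vs larger child 5 at index 4, swap → [12, 5, 7, 1, 2, -3, -16, -1, -17]
extract-max #3 returns 12:
  remove root 12; move last element -17 to root → [-17, 5, 7, 1, 2, -3, -16, -1]
  -17 vs larger child 7 at index 2, swap → [7, 5, -17, 1, 2, -3, -16, -1]
  -17 vs larger child -3 at index 5, swap → [7, 5, -3, 1, 2, -17, -16, -1]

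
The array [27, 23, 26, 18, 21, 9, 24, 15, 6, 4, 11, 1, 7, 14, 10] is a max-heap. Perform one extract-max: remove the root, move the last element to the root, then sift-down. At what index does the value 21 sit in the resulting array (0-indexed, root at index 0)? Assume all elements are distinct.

4

remove root 27; move last element 10 to root → [10, 23, 26, 18, 21, 9, 24, 15, 6, 4, 11, 1, 7, 14]
10 vs larger child 26 at index 2, swap → [26, 23, 10, 18, 21, 9, 24, 15, 6, 4, 11, 1, 7, 14]
10 vs larger child 24 at index 6, swap → [26, 23, 24, 18, 21, 9, 10, 15, 6, 4, 11, 1, 7, 14]
10 vs only child 14 at index 13, swap → [26, 23, 24, 18, 21, 9, 14, 15, 6, 4, 11, 1, 7, 10]
resulting array: [26, 23, 24, 18, 21, 9, 14, 15, 6, 4, 11, 1, 7, 10]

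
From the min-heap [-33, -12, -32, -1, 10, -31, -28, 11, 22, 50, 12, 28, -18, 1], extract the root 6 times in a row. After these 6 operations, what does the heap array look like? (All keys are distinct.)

[-1, 10, 1, 11, 22, 28, 12, 50]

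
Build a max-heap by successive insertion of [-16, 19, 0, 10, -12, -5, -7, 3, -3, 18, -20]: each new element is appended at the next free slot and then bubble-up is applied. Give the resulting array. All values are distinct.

[19, 18, 0, 3, 10, -5, -7, -16, -3, -12, -20]

Insert -16:
  append -16 at index 0 → [-16] (no swap needed)
Insert 19:
  append 19 at index 1 → [-16, 19]
  19 > parent -16 at index 0, swap → [19, -16]
Insert 0:
  append 0 at index 2 → [19, -16, 0] (no swap needed)
Insert 10:
  append 10 at index 3 → [19, -16, 0, 10]
  10 > parent -16 at index 1, swap → [19, 10, 0, -16]
Insert -12:
  append -12 at index 4 → [19, 10, 0, -16, -12] (no swap needed)
Insert -5:
  append -5 at index 5 → [19, 10, 0, -16, -12, -5] (no swap needed)
Insert -7:
  append -7 at index 6 → [19, 10, 0, -16, -12, -5, -7] (no swap needed)
Insert 3:
  append 3 at index 7 → [19, 10, 0, -16, -12, -5, -7, 3]
  3 > parent -16 at index 3, swap → [19, 10, 0, 3, -12, -5, -7, -16]
Insert -3:
  append -3 at index 8 → [19, 10, 0, 3, -12, -5, -7, -16, -3] (no swap needed)
Insert 18:
  append 18 at index 9 → [19, 10, 0, 3, -12, -5, -7, -16, -3, 18]
  18 > parent -12 at index 4, swap → [19, 10, 0, 3, 18, -5, -7, -16, -3, -12]
  18 > parent 10 at index 1, swap → [19, 18, 0, 3, 10, -5, -7, -16, -3, -12]
Insert -20:
  append -20 at index 10 → [19, 18, 0, 3, 10, -5, -7, -16, -3, -12, -20] (no swap needed)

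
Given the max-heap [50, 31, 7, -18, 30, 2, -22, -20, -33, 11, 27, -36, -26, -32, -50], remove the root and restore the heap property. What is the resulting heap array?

[31, 30, 7, -18, 27, 2, -22, -20, -33, 11, -50, -36, -26, -32]

remove root 50; move last element -50 to root → [-50, 31, 7, -18, 30, 2, -22, -20, -33, 11, 27, -36, -26, -32]
-50 vs larger child 31 at index 1, swap → [31, -50, 7, -18, 30, 2, -22, -20, -33, 11, 27, -36, -26, -32]
-50 vs larger child 30 at index 4, swap → [31, 30, 7, -18, -50, 2, -22, -20, -33, 11, 27, -36, -26, -32]
-50 vs larger child 27 at index 10, swap → [31, 30, 7, -18, 27, 2, -22, -20, -33, 11, -50, -36, -26, -32]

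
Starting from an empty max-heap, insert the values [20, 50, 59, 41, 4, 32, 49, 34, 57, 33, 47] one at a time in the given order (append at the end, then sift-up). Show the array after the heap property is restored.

[59, 57, 50, 41, 47, 32, 49, 20, 34, 4, 33]

Insert 20:
  append 20 at index 0 → [20] (no swap needed)
Insert 50:
  append 50 at index 1 → [20, 50]
  50 > parent 20 at index 0, swap → [50, 20]
Insert 59:
  append 59 at index 2 → [50, 20, 59]
  59 > parent 50 at index 0, swap → [59, 20, 50]
Insert 41:
  append 41 at index 3 → [59, 20, 50, 41]
  41 > parent 20 at index 1, swap → [59, 41, 50, 20]
Insert 4:
  append 4 at index 4 → [59, 41, 50, 20, 4] (no swap needed)
Insert 32:
  append 32 at index 5 → [59, 41, 50, 20, 4, 32] (no swap needed)
Insert 49:
  append 49 at index 6 → [59, 41, 50, 20, 4, 32, 49] (no swap needed)
Insert 34:
  append 34 at index 7 → [59, 41, 50, 20, 4, 32, 49, 34]
  34 > parent 20 at index 3, swap → [59, 41, 50, 34, 4, 32, 49, 20]
Insert 57:
  append 57 at index 8 → [59, 41, 50, 34, 4, 32, 49, 20, 57]
  57 > parent 34 at index 3, swap → [59, 41, 50, 57, 4, 32, 49, 20, 34]
  57 > parent 41 at index 1, swap → [59, 57, 50, 41, 4, 32, 49, 20, 34]
Insert 33:
  append 33 at index 9 → [59, 57, 50, 41, 4, 32, 49, 20, 34, 33]
  33 > parent 4 at index 4, swap → [59, 57, 50, 41, 33, 32, 49, 20, 34, 4]
Insert 47:
  append 47 at index 10 → [59, 57, 50, 41, 33, 32, 49, 20, 34, 4, 47]
  47 > parent 33 at index 4, swap → [59, 57, 50, 41, 47, 32, 49, 20, 34, 4, 33]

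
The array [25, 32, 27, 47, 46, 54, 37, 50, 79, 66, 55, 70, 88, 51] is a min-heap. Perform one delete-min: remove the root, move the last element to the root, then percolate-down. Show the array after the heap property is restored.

[27, 32, 37, 47, 46, 54, 51, 50, 79, 66, 55, 70, 88]

remove root 25; move last element 51 to root → [51, 32, 27, 47, 46, 54, 37, 50, 79, 66, 55, 70, 88]
51 vs smaller child 27 at index 2, swap → [27, 32, 51, 47, 46, 54, 37, 50, 79, 66, 55, 70, 88]
51 vs smaller child 37 at index 6, swap → [27, 32, 37, 47, 46, 54, 51, 50, 79, 66, 55, 70, 88]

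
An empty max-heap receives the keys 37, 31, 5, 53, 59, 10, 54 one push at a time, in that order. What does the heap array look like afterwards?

[59, 53, 54, 31, 37, 5, 10]

Insert 37:
  append 37 at index 0 → [37] (no swap needed)
Insert 31:
  append 31 at index 1 → [37, 31] (no swap needed)
Insert 5:
  append 5 at index 2 → [37, 31, 5] (no swap needed)
Insert 53:
  append 53 at index 3 → [37, 31, 5, 53]
  53 > parent 31 at index 1, swap → [37, 53, 5, 31]
  53 > parent 37 at index 0, swap → [53, 37, 5, 31]
Insert 59:
  append 59 at index 4 → [53, 37, 5, 31, 59]
  59 > parent 37 at index 1, swap → [53, 59, 5, 31, 37]
  59 > parent 53 at index 0, swap → [59, 53, 5, 31, 37]
Insert 10:
  append 10 at index 5 → [59, 53, 5, 31, 37, 10]
  10 > parent 5 at index 2, swap → [59, 53, 10, 31, 37, 5]
Insert 54:
  append 54 at index 6 → [59, 53, 10, 31, 37, 5, 54]
  54 > parent 10 at index 2, swap → [59, 53, 54, 31, 37, 5, 10]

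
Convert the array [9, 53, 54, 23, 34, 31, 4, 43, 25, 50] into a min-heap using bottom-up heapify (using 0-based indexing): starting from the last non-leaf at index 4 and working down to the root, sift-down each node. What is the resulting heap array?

sift down from index 4: already satisfies heap property
sift down from index 3: already satisfies heap property
sift down from index 2:
  54 vs smaller child 4 at index 6, swap → [9, 53, 4, 23, 34, 31, 54, 43, 25, 50]
sift down from index 1:
  53 vs smaller child 23 at index 3, swap → [9, 23, 4, 53, 34, 31, 54, 43, 25, 50]
  53 vs smaller child 25 at index 8, swap → [9, 23, 4, 25, 34, 31, 54, 43, 53, 50]
sift down from index 0:
  9 vs smaller child 4 at index 2, swap → [4, 23, 9, 25, 34, 31, 54, 43, 53, 50]

[4, 23, 9, 25, 34, 31, 54, 43, 53, 50]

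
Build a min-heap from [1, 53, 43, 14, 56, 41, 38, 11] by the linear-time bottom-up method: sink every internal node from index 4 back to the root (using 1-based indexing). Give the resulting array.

[1, 11, 38, 14, 56, 41, 43, 53]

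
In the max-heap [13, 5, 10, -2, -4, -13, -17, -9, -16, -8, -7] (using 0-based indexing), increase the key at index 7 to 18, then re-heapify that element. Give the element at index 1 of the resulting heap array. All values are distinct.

13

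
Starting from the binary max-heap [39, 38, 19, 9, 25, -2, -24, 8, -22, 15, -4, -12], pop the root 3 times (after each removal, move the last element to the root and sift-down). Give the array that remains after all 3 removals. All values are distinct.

[19, 15, -2, 9, -4, -12, -24, 8, -22]

extract-max #1 returns 39:
  remove root 39; move last element -12 to root → [-12, 38, 19, 9, 25, -2, -24, 8, -22, 15, -4]
  -12 vs larger child 38 at index 1, swap → [38, -12, 19, 9, 25, -2, -24, 8, -22, 15, -4]
  -12 vs larger child 25 at index 4, swap → [38, 25, 19, 9, -12, -2, -24, 8, -22, 15, -4]
  -12 vs larger child 15 at index 9, swap → [38, 25, 19, 9, 15, -2, -24, 8, -22, -12, -4]
extract-max #2 returns 38:
  remove root 38; move last element -4 to root → [-4, 25, 19, 9, 15, -2, -24, 8, -22, -12]
  -4 vs larger child 25 at index 1, swap → [25, -4, 19, 9, 15, -2, -24, 8, -22, -12]
  -4 vs larger child 15 at index 4, swap → [25, 15, 19, 9, -4, -2, -24, 8, -22, -12]
extract-max #3 returns 25:
  remove root 25; move last element -12 to root → [-12, 15, 19, 9, -4, -2, -24, 8, -22]
  -12 vs larger child 19 at index 2, swap → [19, 15, -12, 9, -4, -2, -24, 8, -22]
  -12 vs larger child -2 at index 5, swap → [19, 15, -2, 9, -4, -12, -24, 8, -22]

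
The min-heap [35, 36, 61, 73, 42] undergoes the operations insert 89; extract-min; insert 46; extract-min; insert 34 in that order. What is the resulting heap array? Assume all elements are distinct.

[34, 61, 42, 73, 89, 46]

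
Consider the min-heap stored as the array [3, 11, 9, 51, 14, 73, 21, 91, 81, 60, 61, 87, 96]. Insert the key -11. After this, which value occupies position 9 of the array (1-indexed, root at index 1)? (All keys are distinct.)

append -11 at index 14 → [3, 11, 9, 51, 14, 73, 21, 91, 81, 60, 61, 87, 96, -11]
-11 < parent 21 at index 7, swap → [3, 11, 9, 51, 14, 73, -11, 91, 81, 60, 61, 87, 96, 21]
-11 < parent 9 at index 3, swap → [3, 11, -11, 51, 14, 73, 9, 91, 81, 60, 61, 87, 96, 21]
-11 < parent 3 at index 1, swap → [-11, 11, 3, 51, 14, 73, 9, 91, 81, 60, 61, 87, 96, 21]
resulting array: [-11, 11, 3, 51, 14, 73, 9, 91, 81, 60, 61, 87, 96, 21]

81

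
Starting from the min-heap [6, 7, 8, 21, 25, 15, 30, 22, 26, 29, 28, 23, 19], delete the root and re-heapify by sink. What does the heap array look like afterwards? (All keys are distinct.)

remove root 6; move last element 19 to root → [19, 7, 8, 21, 25, 15, 30, 22, 26, 29, 28, 23]
19 vs smaller child 7 at index 1, swap → [7, 19, 8, 21, 25, 15, 30, 22, 26, 29, 28, 23]

[7, 19, 8, 21, 25, 15, 30, 22, 26, 29, 28, 23]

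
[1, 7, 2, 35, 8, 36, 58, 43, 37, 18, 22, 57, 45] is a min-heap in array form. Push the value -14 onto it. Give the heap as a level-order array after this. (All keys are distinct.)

append -14 at index 13 → [1, 7, 2, 35, 8, 36, 58, 43, 37, 18, 22, 57, 45, -14]
-14 < parent 58 at index 6, swap → [1, 7, 2, 35, 8, 36, -14, 43, 37, 18, 22, 57, 45, 58]
-14 < parent 2 at index 2, swap → [1, 7, -14, 35, 8, 36, 2, 43, 37, 18, 22, 57, 45, 58]
-14 < parent 1 at index 0, swap → [-14, 7, 1, 35, 8, 36, 2, 43, 37, 18, 22, 57, 45, 58]

[-14, 7, 1, 35, 8, 36, 2, 43, 37, 18, 22, 57, 45, 58]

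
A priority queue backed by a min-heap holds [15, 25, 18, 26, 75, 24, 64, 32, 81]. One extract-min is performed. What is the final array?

[18, 25, 24, 26, 75, 81, 64, 32]

remove root 15; move last element 81 to root → [81, 25, 18, 26, 75, 24, 64, 32]
81 vs smaller child 18 at index 2, swap → [18, 25, 81, 26, 75, 24, 64, 32]
81 vs smaller child 24 at index 5, swap → [18, 25, 24, 26, 75, 81, 64, 32]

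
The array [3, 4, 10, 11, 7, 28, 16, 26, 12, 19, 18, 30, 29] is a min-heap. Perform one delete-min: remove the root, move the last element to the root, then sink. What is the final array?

[4, 7, 10, 11, 18, 28, 16, 26, 12, 19, 29, 30]

remove root 3; move last element 29 to root → [29, 4, 10, 11, 7, 28, 16, 26, 12, 19, 18, 30]
29 vs smaller child 4 at index 1, swap → [4, 29, 10, 11, 7, 28, 16, 26, 12, 19, 18, 30]
29 vs smaller child 7 at index 4, swap → [4, 7, 10, 11, 29, 28, 16, 26, 12, 19, 18, 30]
29 vs smaller child 18 at index 10, swap → [4, 7, 10, 11, 18, 28, 16, 26, 12, 19, 29, 30]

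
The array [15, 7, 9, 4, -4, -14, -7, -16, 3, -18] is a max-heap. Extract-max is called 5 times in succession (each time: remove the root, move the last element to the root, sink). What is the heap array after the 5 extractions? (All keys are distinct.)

[-4, -14, -7, -16, -18]

extract-max #1 returns 15:
  remove root 15; move last element -18 to root → [-18, 7, 9, 4, -4, -14, -7, -16, 3]
  -18 vs larger child 9 at index 2, swap → [9, 7, -18, 4, -4, -14, -7, -16, 3]
  -18 vs larger child -7 at index 6, swap → [9, 7, -7, 4, -4, -14, -18, -16, 3]
extract-max #2 returns 9:
  remove root 9; move last element 3 to root → [3, 7, -7, 4, -4, -14, -18, -16]
  3 vs larger child 7 at index 1, swap → [7, 3, -7, 4, -4, -14, -18, -16]
  3 vs larger child 4 at index 3, swap → [7, 4, -7, 3, -4, -14, -18, -16]
extract-max #3 returns 7:
  remove root 7; move last element -16 to root → [-16, 4, -7, 3, -4, -14, -18]
  -16 vs larger child 4 at index 1, swap → [4, -16, -7, 3, -4, -14, -18]
  -16 vs larger child 3 at index 3, swap → [4, 3, -7, -16, -4, -14, -18]
extract-max #4 returns 4:
  remove root 4; move last element -18 to root → [-18, 3, -7, -16, -4, -14]
  -18 vs larger child 3 at index 1, swap → [3, -18, -7, -16, -4, -14]
  -18 vs larger child -4 at index 4, swap → [3, -4, -7, -16, -18, -14]
extract-max #5 returns 3:
  remove root 3; move last element -14 to root → [-14, -4, -7, -16, -18]
  -14 vs larger child -4 at index 1, swap → [-4, -14, -7, -16, -18]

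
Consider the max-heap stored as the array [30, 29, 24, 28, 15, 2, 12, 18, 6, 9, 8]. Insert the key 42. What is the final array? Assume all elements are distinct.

append 42 at index 11 → [30, 29, 24, 28, 15, 2, 12, 18, 6, 9, 8, 42]
42 > parent 2 at index 5, swap → [30, 29, 24, 28, 15, 42, 12, 18, 6, 9, 8, 2]
42 > parent 24 at index 2, swap → [30, 29, 42, 28, 15, 24, 12, 18, 6, 9, 8, 2]
42 > parent 30 at index 0, swap → [42, 29, 30, 28, 15, 24, 12, 18, 6, 9, 8, 2]

[42, 29, 30, 28, 15, 24, 12, 18, 6, 9, 8, 2]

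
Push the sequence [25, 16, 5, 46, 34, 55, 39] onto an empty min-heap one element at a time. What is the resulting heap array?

[5, 25, 16, 46, 34, 55, 39]

Insert 25:
  append 25 at index 0 → [25] (no swap needed)
Insert 16:
  append 16 at index 1 → [25, 16]
  16 < parent 25 at index 0, swap → [16, 25]
Insert 5:
  append 5 at index 2 → [16, 25, 5]
  5 < parent 16 at index 0, swap → [5, 25, 16]
Insert 46:
  append 46 at index 3 → [5, 25, 16, 46] (no swap needed)
Insert 34:
  append 34 at index 4 → [5, 25, 16, 46, 34] (no swap needed)
Insert 55:
  append 55 at index 5 → [5, 25, 16, 46, 34, 55] (no swap needed)
Insert 39:
  append 39 at index 6 → [5, 25, 16, 46, 34, 55, 39] (no swap needed)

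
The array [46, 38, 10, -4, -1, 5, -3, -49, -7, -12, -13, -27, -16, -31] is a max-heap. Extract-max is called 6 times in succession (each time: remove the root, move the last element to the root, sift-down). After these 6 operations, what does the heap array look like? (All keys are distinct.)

extract-max #1 returns 46:
  remove root 46; move last element -31 to root → [-31, 38, 10, -4, -1, 5, -3, -49, -7, -12, -13, -27, -16]
  -31 vs larger child 38 at index 1, swap → [38, -31, 10, -4, -1, 5, -3, -49, -7, -12, -13, -27, -16]
  -31 vs larger child -1 at index 4, swap → [38, -1, 10, -4, -31, 5, -3, -49, -7, -12, -13, -27, -16]
  -31 vs larger child -12 at index 9, swap → [38, -1, 10, -4, -12, 5, -3, -49, -7, -31, -13, -27, -16]
extract-max #2 returns 38:
  remove root 38; move last element -16 to root → [-16, -1, 10, -4, -12, 5, -3, -49, -7, -31, -13, -27]
  -16 vs larger child 10 at index 2, swap → [10, -1, -16, -4, -12, 5, -3, -49, -7, -31, -13, -27]
  -16 vs larger child 5 at index 5, swap → [10, -1, 5, -4, -12, -16, -3, -49, -7, -31, -13, -27]
extract-max #3 returns 10:
  remove root 10; move last element -27 to root → [-27, -1, 5, -4, -12, -16, -3, -49, -7, -31, -13]
  -27 vs larger child 5 at index 2, swap → [5, -1, -27, -4, -12, -16, -3, -49, -7, -31, -13]
  -27 vs larger child -3 at index 6, swap → [5, -1, -3, -4, -12, -16, -27, -49, -7, -31, -13]
extract-max #4 returns 5:
  remove root 5; move last element -13 to root → [-13, -1, -3, -4, -12, -16, -27, -49, -7, -31]
  -13 vs larger child -1 at index 1, swap → [-1, -13, -3, -4, -12, -16, -27, -49, -7, -31]
  -13 vs larger child -4 at index 3, swap → [-1, -4, -3, -13, -12, -16, -27, -49, -7, -31]
  -13 vs larger child -7 at index 8, swap → [-1, -4, -3, -7, -12, -16, -27, -49, -13, -31]
extract-max #5 returns -1:
  remove root -1; move last element -31 to root → [-31, -4, -3, -7, -12, -16, -27, -49, -13]
  -31 vs larger child -3 at index 2, swap → [-3, -4, -31, -7, -12, -16, -27, -49, -13]
  -31 vs larger child -16 at index 5, swap → [-3, -4, -16, -7, -12, -31, -27, -49, -13]
extract-max #6 returns -3:
  remove root -3; move last element -13 to root → [-13, -4, -16, -7, -12, -31, -27, -49]
  -13 vs larger child -4 at index 1, swap → [-4, -13, -16, -7, -12, -31, -27, -49]
  -13 vs larger child -7 at index 3, swap → [-4, -7, -16, -13, -12, -31, -27, -49]

[-4, -7, -16, -13, -12, -31, -27, -49]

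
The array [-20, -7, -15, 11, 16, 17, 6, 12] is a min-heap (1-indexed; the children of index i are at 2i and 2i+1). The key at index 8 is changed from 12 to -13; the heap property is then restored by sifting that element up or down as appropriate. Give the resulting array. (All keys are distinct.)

[-20, -13, -15, -7, 16, 17, 6, 11]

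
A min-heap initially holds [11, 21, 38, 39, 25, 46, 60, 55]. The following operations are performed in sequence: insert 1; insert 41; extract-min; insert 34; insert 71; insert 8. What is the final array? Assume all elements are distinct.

insert 1:
  append 1 at index 8 → [11, 21, 38, 39, 25, 46, 60, 55, 1]
  1 < parent 39 at index 3, swap → [11, 21, 38, 1, 25, 46, 60, 55, 39]
  1 < parent 21 at index 1, swap → [11, 1, 38, 21, 25, 46, 60, 55, 39]
  1 < parent 11 at index 0, swap → [1, 11, 38, 21, 25, 46, 60, 55, 39]
insert 41:
  append 41 at index 9 → [1, 11, 38, 21, 25, 46, 60, 55, 39, 41] (no swap needed)
extract-min → returns 1:
  remove root 1; move last element 41 to root → [41, 11, 38, 21, 25, 46, 60, 55, 39]
  41 vs smaller child 11 at index 1, swap → [11, 41, 38, 21, 25, 46, 60, 55, 39]
  41 vs smaller child 21 at index 3, swap → [11, 21, 38, 41, 25, 46, 60, 55, 39]
  41 vs smaller child 39 at index 8, swap → [11, 21, 38, 39, 25, 46, 60, 55, 41]
insert 34:
  append 34 at index 9 → [11, 21, 38, 39, 25, 46, 60, 55, 41, 34] (no swap needed)
insert 71:
  append 71 at index 10 → [11, 21, 38, 39, 25, 46, 60, 55, 41, 34, 71] (no swap needed)
insert 8:
  append 8 at index 11 → [11, 21, 38, 39, 25, 46, 60, 55, 41, 34, 71, 8]
  8 < parent 46 at index 5, swap → [11, 21, 38, 39, 25, 8, 60, 55, 41, 34, 71, 46]
  8 < parent 38 at index 2, swap → [11, 21, 8, 39, 25, 38, 60, 55, 41, 34, 71, 46]
  8 < parent 11 at index 0, swap → [8, 21, 11, 39, 25, 38, 60, 55, 41, 34, 71, 46]

[8, 21, 11, 39, 25, 38, 60, 55, 41, 34, 71, 46]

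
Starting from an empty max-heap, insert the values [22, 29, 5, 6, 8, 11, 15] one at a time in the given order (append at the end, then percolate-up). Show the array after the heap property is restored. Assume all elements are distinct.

[29, 22, 15, 6, 8, 5, 11]

Insert 22:
  append 22 at index 0 → [22] (no swap needed)
Insert 29:
  append 29 at index 1 → [22, 29]
  29 > parent 22 at index 0, swap → [29, 22]
Insert 5:
  append 5 at index 2 → [29, 22, 5] (no swap needed)
Insert 6:
  append 6 at index 3 → [29, 22, 5, 6] (no swap needed)
Insert 8:
  append 8 at index 4 → [29, 22, 5, 6, 8] (no swap needed)
Insert 11:
  append 11 at index 5 → [29, 22, 5, 6, 8, 11]
  11 > parent 5 at index 2, swap → [29, 22, 11, 6, 8, 5]
Insert 15:
  append 15 at index 6 → [29, 22, 11, 6, 8, 5, 15]
  15 > parent 11 at index 2, swap → [29, 22, 15, 6, 8, 5, 11]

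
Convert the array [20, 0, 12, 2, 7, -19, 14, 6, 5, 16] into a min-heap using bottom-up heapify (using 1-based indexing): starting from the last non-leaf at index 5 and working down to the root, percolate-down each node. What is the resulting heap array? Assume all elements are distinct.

sift down from index 5: already satisfies heap property
sift down from index 4: already satisfies heap property
sift down from index 3:
  12 vs smaller child -19 at index 6, swap → [20, 0, -19, 2, 7, 12, 14, 6, 5, 16]
sift down from index 2: already satisfies heap property
sift down from index 1:
  20 vs smaller child -19 at index 3, swap → [-19, 0, 20, 2, 7, 12, 14, 6, 5, 16]
  20 vs smaller child 12 at index 6, swap → [-19, 0, 12, 2, 7, 20, 14, 6, 5, 16]

[-19, 0, 12, 2, 7, 20, 14, 6, 5, 16]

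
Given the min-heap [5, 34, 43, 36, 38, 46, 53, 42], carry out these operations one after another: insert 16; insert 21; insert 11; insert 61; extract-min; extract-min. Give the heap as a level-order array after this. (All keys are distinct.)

insert 16:
  append 16 at index 8 → [5, 34, 43, 36, 38, 46, 53, 42, 16]
  16 < parent 36 at index 3, swap → [5, 34, 43, 16, 38, 46, 53, 42, 36]
  16 < parent 34 at index 1, swap → [5, 16, 43, 34, 38, 46, 53, 42, 36]
insert 21:
  append 21 at index 9 → [5, 16, 43, 34, 38, 46, 53, 42, 36, 21]
  21 < parent 38 at index 4, swap → [5, 16, 43, 34, 21, 46, 53, 42, 36, 38]
insert 11:
  append 11 at index 10 → [5, 16, 43, 34, 21, 46, 53, 42, 36, 38, 11]
  11 < parent 21 at index 4, swap → [5, 16, 43, 34, 11, 46, 53, 42, 36, 38, 21]
  11 < parent 16 at index 1, swap → [5, 11, 43, 34, 16, 46, 53, 42, 36, 38, 21]
insert 61:
  append 61 at index 11 → [5, 11, 43, 34, 16, 46, 53, 42, 36, 38, 21, 61] (no swap needed)
extract-min → returns 5:
  remove root 5; move last element 61 to root → [61, 11, 43, 34, 16, 46, 53, 42, 36, 38, 21]
  61 vs smaller child 11 at index 1, swap → [11, 61, 43, 34, 16, 46, 53, 42, 36, 38, 21]
  61 vs smaller child 16 at index 4, swap → [11, 16, 43, 34, 61, 46, 53, 42, 36, 38, 21]
  61 vs smaller child 21 at index 10, swap → [11, 16, 43, 34, 21, 46, 53, 42, 36, 38, 61]
extract-min → returns 11:
  remove root 11; move last element 61 to root → [61, 16, 43, 34, 21, 46, 53, 42, 36, 38]
  61 vs smaller child 16 at index 1, swap → [16, 61, 43, 34, 21, 46, 53, 42, 36, 38]
  61 vs smaller child 21 at index 4, swap → [16, 21, 43, 34, 61, 46, 53, 42, 36, 38]
  61 vs only child 38 at index 9, swap → [16, 21, 43, 34, 38, 46, 53, 42, 36, 61]

[16, 21, 43, 34, 38, 46, 53, 42, 36, 61]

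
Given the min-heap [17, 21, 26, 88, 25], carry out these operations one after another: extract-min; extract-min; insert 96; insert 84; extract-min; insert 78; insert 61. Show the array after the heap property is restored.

extract-min → returns 17:
  remove root 17; move last element 25 to root → [25, 21, 26, 88]
  25 vs smaller child 21 at index 1, swap → [21, 25, 26, 88]
extract-min → returns 21:
  remove root 21; move last element 88 to root → [88, 25, 26]
  88 vs smaller child 25 at index 1, swap → [25, 88, 26]
insert 96:
  append 96 at index 3 → [25, 88, 26, 96] (no swap needed)
insert 84:
  append 84 at index 4 → [25, 88, 26, 96, 84]
  84 < parent 88 at index 1, swap → [25, 84, 26, 96, 88]
extract-min → returns 25:
  remove root 25; move last element 88 to root → [88, 84, 26, 96]
  88 vs smaller child 26 at index 2, swap → [26, 84, 88, 96]
insert 78:
  append 78 at index 4 → [26, 84, 88, 96, 78]
  78 < parent 84 at index 1, swap → [26, 78, 88, 96, 84]
insert 61:
  append 61 at index 5 → [26, 78, 88, 96, 84, 61]
  61 < parent 88 at index 2, swap → [26, 78, 61, 96, 84, 88]

[26, 78, 61, 96, 84, 88]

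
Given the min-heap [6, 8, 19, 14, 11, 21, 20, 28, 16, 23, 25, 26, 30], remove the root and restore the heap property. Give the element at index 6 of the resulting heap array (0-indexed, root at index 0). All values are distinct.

remove root 6; move last element 30 to root → [30, 8, 19, 14, 11, 21, 20, 28, 16, 23, 25, 26]
30 vs smaller child 8 at index 1, swap → [8, 30, 19, 14, 11, 21, 20, 28, 16, 23, 25, 26]
30 vs smaller child 11 at index 4, swap → [8, 11, 19, 14, 30, 21, 20, 28, 16, 23, 25, 26]
30 vs smaller child 23 at index 9, swap → [8, 11, 19, 14, 23, 21, 20, 28, 16, 30, 25, 26]
resulting array: [8, 11, 19, 14, 23, 21, 20, 28, 16, 30, 25, 26]

20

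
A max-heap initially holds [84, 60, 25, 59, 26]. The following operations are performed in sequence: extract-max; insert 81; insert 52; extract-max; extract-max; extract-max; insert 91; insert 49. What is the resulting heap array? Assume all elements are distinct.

[91, 52, 25, 26, 49]

extract-max → returns 84:
  remove root 84; move last element 26 to root → [26, 60, 25, 59]
  26 vs larger child 60 at index 1, swap → [60, 26, 25, 59]
  26 vs only child 59 at index 3, swap → [60, 59, 25, 26]
insert 81:
  append 81 at index 4 → [60, 59, 25, 26, 81]
  81 > parent 59 at index 1, swap → [60, 81, 25, 26, 59]
  81 > parent 60 at index 0, swap → [81, 60, 25, 26, 59]
insert 52:
  append 52 at index 5 → [81, 60, 25, 26, 59, 52]
  52 > parent 25 at index 2, swap → [81, 60, 52, 26, 59, 25]
extract-max → returns 81:
  remove root 81; move last element 25 to root → [25, 60, 52, 26, 59]
  25 vs larger child 60 at index 1, swap → [60, 25, 52, 26, 59]
  25 vs larger child 59 at index 4, swap → [60, 59, 52, 26, 25]
extract-max → returns 60:
  remove root 60; move last element 25 to root → [25, 59, 52, 26]
  25 vs larger child 59 at index 1, swap → [59, 25, 52, 26]
  25 vs only child 26 at index 3, swap → [59, 26, 52, 25]
extract-max → returns 59:
  remove root 59; move last element 25 to root → [25, 26, 52]
  25 vs larger child 52 at index 2, swap → [52, 26, 25]
insert 91:
  append 91 at index 3 → [52, 26, 25, 91]
  91 > parent 26 at index 1, swap → [52, 91, 25, 26]
  91 > parent 52 at index 0, swap → [91, 52, 25, 26]
insert 49:
  append 49 at index 4 → [91, 52, 25, 26, 49] (no swap needed)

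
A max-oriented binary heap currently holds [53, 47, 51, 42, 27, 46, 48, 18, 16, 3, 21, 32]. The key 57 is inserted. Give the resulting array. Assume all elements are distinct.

[57, 47, 53, 42, 27, 51, 48, 18, 16, 3, 21, 32, 46]

append 57 at index 12 → [53, 47, 51, 42, 27, 46, 48, 18, 16, 3, 21, 32, 57]
57 > parent 46 at index 5, swap → [53, 47, 51, 42, 27, 57, 48, 18, 16, 3, 21, 32, 46]
57 > parent 51 at index 2, swap → [53, 47, 57, 42, 27, 51, 48, 18, 16, 3, 21, 32, 46]
57 > parent 53 at index 0, swap → [57, 47, 53, 42, 27, 51, 48, 18, 16, 3, 21, 32, 46]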